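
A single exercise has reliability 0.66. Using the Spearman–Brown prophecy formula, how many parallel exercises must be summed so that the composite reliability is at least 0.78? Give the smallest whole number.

2

k ≥ ρ*(1−ρ₁)/(ρ₁(1−ρ*)) = 0.78·0.34 / (0.66·0.22) = 1.826.
Smallest integer k = 2.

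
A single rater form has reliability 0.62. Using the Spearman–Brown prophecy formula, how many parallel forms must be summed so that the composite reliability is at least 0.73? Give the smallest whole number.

k ≥ ρ*(1−ρ₁)/(ρ₁(1−ρ*)) = 0.73·0.38 / (0.62·0.27) = 1.657.
Smallest integer k = 2.

2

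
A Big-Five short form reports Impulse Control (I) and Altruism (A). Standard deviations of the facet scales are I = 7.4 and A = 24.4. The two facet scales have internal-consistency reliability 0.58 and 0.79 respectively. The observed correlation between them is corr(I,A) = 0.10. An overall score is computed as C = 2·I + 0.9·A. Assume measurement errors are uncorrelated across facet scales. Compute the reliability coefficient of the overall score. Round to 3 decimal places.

0.748

Var(C) = 2²·7.4² + 0.9²·24.4² + 2·[1.8·7.4·24.4·0.10] = 701.282 + 65.0016 = 766.283.
Because errors are independent across components, Cov(Tᵢ,Tⱼ) = Cov(Xᵢ,Xⱼ); the off-diagonal part of the true-score variance is the same as above.
True-score variance = [2²·7.4²·0.58 + 0.9²·24.4²·0.79] + 65.0016 = 508.014 + 65.0016 = 573.016.
Reliability = 573.016 / 766.283 = 0.748.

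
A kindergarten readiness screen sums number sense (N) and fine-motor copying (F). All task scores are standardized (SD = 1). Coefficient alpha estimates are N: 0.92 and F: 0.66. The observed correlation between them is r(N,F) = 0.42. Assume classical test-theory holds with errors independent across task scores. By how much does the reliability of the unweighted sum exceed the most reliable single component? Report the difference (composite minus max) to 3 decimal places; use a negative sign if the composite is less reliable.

Var(sum) = 2 + 0.84 = 2.84; true-score variance = 1.58 + 0.84 = 2.42; composite reliability = 0.8521.
Max component reliability = 0.9200.
Difference = 0.8521 − 0.9200 = -0.068.

-0.068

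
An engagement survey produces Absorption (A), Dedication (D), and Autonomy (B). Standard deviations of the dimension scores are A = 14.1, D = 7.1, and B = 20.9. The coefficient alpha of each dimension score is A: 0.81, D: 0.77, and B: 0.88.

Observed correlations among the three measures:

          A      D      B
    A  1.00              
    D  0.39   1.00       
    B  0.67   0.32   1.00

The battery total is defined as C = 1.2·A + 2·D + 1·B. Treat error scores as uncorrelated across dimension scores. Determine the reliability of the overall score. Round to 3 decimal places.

0.914

Var(C) = 1.2²·14.1² + 2²·7.1² + 20.9² + 2·[2.4·14.1·7.1·0.39 + 1.2·14.1·20.9·0.67 + 2·7.1·20.9·0.32] = 924.736 + 851.207 = 1775.94.
Under uncorrelated errors the observed covariances equal the true-score covariances, so only the own-variance terms attenuate.
True-score variance = [1.2²·14.1²·0.81 + 2²·7.1²·0.77 + 20.9²·0.88] + 851.207 = 771.548 + 851.207 = 1622.75.
Reliability = 1622.75 / 1775.94 = 0.914.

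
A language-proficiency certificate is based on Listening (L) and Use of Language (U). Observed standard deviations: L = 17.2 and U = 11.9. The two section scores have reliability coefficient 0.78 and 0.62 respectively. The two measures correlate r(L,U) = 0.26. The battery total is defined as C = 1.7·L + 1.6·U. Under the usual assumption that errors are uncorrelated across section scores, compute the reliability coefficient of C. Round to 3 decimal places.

Var(C) = 1.7²·17.2² + 1.6²·11.9² + 2·[2.72·17.2·11.9·0.26] = 1217.5 + 289.499 = 1507.
Under uncorrelated errors the observed covariances equal the true-score covariances, so only the own-variance terms attenuate.
True-score variance = [1.7²·17.2²·0.78 + 1.6²·11.9²·0.62] + 289.499 = 891.646 + 289.499 = 1181.15.
Reliability = 1181.15 / 1507 = 0.784.

0.784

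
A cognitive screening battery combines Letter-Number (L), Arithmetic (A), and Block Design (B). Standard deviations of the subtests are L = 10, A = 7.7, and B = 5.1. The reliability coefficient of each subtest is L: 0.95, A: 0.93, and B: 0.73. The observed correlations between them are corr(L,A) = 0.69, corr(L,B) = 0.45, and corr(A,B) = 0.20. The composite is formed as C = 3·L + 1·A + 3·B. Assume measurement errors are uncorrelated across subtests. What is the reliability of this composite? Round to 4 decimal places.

0.9430

Var(C) = 3²·10² + 7.7² + 3²·5.1² + 2·[3·10·7.7·0.69 + 9·10·5.1·0.45 + 3·7.7·5.1·0.20] = 1193.38 + 779.004 = 1972.38.
With uncorrelated errors the cross-covariances are all true-score covariance, so they carry over unchanged; only the diagonal terms shrink to ρᵢσᵢ².
True-score variance = [3²·10²·0.95 + 7.7²·0.93 + 3²·5.1²·0.73] + 779.004 = 1081.03 + 779.004 = 1860.03.
Reliability = 1860.03 / 1972.38 = 0.9430.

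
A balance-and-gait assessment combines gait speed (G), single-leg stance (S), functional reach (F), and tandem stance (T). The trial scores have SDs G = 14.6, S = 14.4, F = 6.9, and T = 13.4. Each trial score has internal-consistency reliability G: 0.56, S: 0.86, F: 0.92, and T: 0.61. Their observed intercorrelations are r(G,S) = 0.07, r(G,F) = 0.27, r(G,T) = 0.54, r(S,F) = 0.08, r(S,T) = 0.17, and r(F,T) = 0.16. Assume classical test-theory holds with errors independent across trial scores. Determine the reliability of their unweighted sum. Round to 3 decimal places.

Var(G+S+F+T) = 14.6² + 14.4² + 6.9² + 13.4² + 2·[14.6·14.4·0.07 + 14.6·6.9·0.27 + 14.6·13.4·0.54 + 14.4·6.9·0.08 + 14.4·13.4·0.17 + 6.9·13.4·0.16] = 647.69 + 406.216 = 1053.91.
Because errors are independent across components, Cov(Tᵢ,Tⱼ) = Cov(Xᵢ,Xⱼ); the off-diagonal part of the true-score variance is the same as above.
True-score variance = [14.6²·0.56 + 14.4²·0.86 + 6.9²·0.92 + 13.4²·0.61] + 406.216 = 451.032 + 406.216 = 857.248.
Reliability = 857.248 / 1053.91 = 0.813.

0.813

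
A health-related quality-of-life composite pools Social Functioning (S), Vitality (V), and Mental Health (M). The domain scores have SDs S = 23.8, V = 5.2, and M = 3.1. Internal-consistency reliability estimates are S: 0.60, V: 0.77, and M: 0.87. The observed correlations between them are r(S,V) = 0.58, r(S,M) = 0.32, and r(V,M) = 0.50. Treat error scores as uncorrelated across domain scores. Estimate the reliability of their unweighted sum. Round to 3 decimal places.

Var(S+V+M) = 23.8² + 5.2² + 3.1² + 2·[23.8·5.2·0.58 + 23.8·3.1·0.32 + 5.2·3.1·0.50] = 603.09 + 206.901 = 809.991.
Under uncorrelated errors the observed covariances equal the true-score covariances, so only the own-variance terms attenuate.
True-score variance = [23.8²·0.60 + 5.2²·0.77 + 3.1²·0.87] + 206.901 = 369.046 + 206.901 = 575.946.
Reliability = 575.946 / 809.991 = 0.711.

0.711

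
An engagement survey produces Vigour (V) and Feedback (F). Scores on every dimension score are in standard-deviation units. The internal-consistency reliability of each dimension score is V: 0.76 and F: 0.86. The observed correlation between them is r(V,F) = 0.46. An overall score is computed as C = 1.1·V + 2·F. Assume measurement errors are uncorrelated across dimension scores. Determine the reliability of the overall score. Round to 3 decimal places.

0.882

Var(C) = 1.1² + 2² + 2·[2.2·0.46] = 5.21 + 2.024 = 7.234.
With uncorrelated errors the cross-covariances are all true-score covariance, so they carry over unchanged; only the diagonal terms shrink to ρᵢσᵢ².
True-score variance = [1.1²·0.76 + 2²·0.86] + 2.024 = 4.3596 + 2.024 = 6.3836.
Reliability = 6.3836 / 7.234 = 0.882.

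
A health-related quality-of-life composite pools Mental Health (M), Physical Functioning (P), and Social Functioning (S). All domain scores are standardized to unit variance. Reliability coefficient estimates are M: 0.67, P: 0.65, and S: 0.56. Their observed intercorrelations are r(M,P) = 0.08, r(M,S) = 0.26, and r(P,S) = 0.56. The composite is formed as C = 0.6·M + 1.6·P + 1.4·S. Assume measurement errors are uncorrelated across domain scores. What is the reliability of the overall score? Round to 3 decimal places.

Var(C) = 0.6² + 1.6² + 1.4² + 2·[0.96·0.08 + 0.84·0.26 + 2.24·0.56] = 4.88 + 3.0992 = 7.9792.
Because errors are independent across components, Cov(Tᵢ,Tⱼ) = Cov(Xᵢ,Xⱼ); the off-diagonal part of the true-score variance is the same as above.
True-score variance = [0.6²·0.67 + 1.6²·0.65 + 1.4²·0.56] + 3.0992 = 3.0028 + 3.0992 = 6.102.
Reliability = 6.102 / 7.9792 = 0.765.

0.765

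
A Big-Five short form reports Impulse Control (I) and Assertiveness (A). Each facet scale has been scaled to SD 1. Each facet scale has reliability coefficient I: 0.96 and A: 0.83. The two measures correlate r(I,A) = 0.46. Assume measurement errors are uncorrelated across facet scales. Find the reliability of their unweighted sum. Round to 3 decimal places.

Var(I+A) = 2 + 2·[0.46] = 2 + 0.92 = 2.92.
With uncorrelated errors the cross-covariances are all true-score covariance, so they carry over unchanged; only the diagonal terms shrink to ρᵢσᵢ².
True-score variance = [0.96 + 0.83] + 0.92 = 1.79 + 0.92 = 2.71.
Reliability = 2.71 / 2.92 = 0.928.

0.928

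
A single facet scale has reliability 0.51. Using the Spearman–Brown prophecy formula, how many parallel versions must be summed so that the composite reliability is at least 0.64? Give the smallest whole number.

2

k ≥ ρ*(1−ρ₁)/(ρ₁(1−ρ*)) = 0.64·0.49 / (0.51·0.36) = 1.708.
Smallest integer k = 2.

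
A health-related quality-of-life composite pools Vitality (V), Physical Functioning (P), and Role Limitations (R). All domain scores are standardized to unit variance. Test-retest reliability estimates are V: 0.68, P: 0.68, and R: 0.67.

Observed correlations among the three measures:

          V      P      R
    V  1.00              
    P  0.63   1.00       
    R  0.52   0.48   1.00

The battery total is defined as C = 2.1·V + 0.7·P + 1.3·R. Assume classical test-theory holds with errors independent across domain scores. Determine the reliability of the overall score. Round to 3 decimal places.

Var(C) = 2.1² + 0.7² + 1.3² + 2·[1.47·0.63 + 2.73·0.52 + 0.91·0.48] = 6.59 + 5.565 = 12.155.
With uncorrelated errors the cross-covariances are all true-score covariance, so they carry over unchanged; only the diagonal terms shrink to ρᵢσᵢ².
True-score variance = [2.1²·0.68 + 0.7²·0.68 + 1.3²·0.67] + 5.565 = 4.4643 + 5.565 = 10.0293.
Reliability = 10.0293 / 12.155 = 0.825.

0.825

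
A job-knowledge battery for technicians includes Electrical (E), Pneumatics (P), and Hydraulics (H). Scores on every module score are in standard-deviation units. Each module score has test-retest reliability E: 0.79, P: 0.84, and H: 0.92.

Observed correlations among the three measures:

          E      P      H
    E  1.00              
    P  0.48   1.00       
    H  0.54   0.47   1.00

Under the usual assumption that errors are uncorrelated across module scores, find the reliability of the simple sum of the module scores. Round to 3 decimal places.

Var(E+P+H) = 3 + 2·[0.48 + 0.54 + 0.47] = 3 + 2.98 = 5.98.
With uncorrelated errors the cross-covariances are all true-score covariance, so they carry over unchanged; only the diagonal terms shrink to ρᵢσᵢ².
True-score variance = [0.79 + 0.84 + 0.92] + 2.98 = 2.55 + 2.98 = 5.53.
Reliability = 5.53 / 5.98 = 0.925.

0.925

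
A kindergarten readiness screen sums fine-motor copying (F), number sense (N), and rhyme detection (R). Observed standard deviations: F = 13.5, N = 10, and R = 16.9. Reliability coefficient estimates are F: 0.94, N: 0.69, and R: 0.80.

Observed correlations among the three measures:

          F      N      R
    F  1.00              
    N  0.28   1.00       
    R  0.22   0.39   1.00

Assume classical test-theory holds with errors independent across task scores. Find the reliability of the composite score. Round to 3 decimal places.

0.887

Var(F+N+R) = 13.5² + 10² + 16.9² + 2·[13.5·10·0.28 + 13.5·16.9·0.22 + 10·16.9·0.39] = 567.86 + 307.806 = 875.666.
Because errors are independent across components, Cov(Tᵢ,Tⱼ) = Cov(Xᵢ,Xⱼ); the off-diagonal part of the true-score variance is the same as above.
True-score variance = [13.5²·0.94 + 10²·0.69 + 16.9²·0.80] + 307.806 = 468.803 + 307.806 = 776.609.
Reliability = 776.609 / 875.666 = 0.887.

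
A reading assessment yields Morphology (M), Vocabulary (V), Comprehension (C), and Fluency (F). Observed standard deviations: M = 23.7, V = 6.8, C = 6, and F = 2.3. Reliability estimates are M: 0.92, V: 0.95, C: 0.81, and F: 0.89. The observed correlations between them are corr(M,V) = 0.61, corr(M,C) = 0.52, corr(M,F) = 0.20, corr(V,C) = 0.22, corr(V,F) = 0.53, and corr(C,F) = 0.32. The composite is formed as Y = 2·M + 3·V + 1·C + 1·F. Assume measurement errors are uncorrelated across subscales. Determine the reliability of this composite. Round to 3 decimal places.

Var(Y) = 2²·23.7² + 3²·6.8² + 6² + 2.3² + 2·[6·23.7·6.8·0.61 + 2·23.7·6·0.52 + 2·23.7·2.3·0.20 + 3·6.8·6·0.22 + 3·6.8·2.3·0.53 + 6·2.3·0.32] = 2704.21 + 1631.5 = 4335.71.
Because errors are independent across components, Cov(Tᵢ,Tⱼ) = Cov(Xᵢ,Xⱼ); the off-diagonal part of the true-score variance is the same as above.
True-score variance = [2²·23.7²·0.92 + 3²·6.8²·0.95 + 6²·0.81 + 2.3²·0.89] + 1631.5 = 2496.24 + 1631.5 = 4127.74.
Reliability = 4127.74 / 4335.71 = 0.952.

0.952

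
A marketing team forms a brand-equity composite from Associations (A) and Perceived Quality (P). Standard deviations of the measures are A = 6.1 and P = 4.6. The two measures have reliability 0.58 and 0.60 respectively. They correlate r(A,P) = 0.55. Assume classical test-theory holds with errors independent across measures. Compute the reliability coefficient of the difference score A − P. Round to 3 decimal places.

0.124

Var(A−P) = 6.1² + 4.6² − 2·6.1·4.6·0.55 = 58.37 − 30.866 = 27.504.
Because errors are independent across components, Cov(Tᵢ,Tⱼ) = Cov(Xᵢ,Xⱼ); the off-diagonal part of the true-score variance is the same as above.
True-score variance = [6.1²·0.58 + 4.6²·0.60] − 30.866 = 34.2778 − 30.866 = 3.4118.
Reliability = 3.4118 / 27.504 = 0.124.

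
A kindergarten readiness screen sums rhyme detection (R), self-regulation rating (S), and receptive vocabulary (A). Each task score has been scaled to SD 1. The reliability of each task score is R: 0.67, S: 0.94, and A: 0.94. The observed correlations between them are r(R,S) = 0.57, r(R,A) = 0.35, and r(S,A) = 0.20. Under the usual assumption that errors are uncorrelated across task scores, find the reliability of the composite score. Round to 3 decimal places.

Var(R+S+A) = 3 + 2·[0.57 + 0.35 + 0.20] = 3 + 2.24 = 5.24.
Under uncorrelated errors the observed covariances equal the true-score covariances, so only the own-variance terms attenuate.
True-score variance = [0.67 + 0.94 + 0.94] + 2.24 = 2.55 + 2.24 = 4.79.
Reliability = 4.79 / 5.24 = 0.914.

0.914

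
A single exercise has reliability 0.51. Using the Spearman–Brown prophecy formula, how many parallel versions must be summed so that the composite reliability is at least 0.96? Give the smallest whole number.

24

k ≥ ρ*(1−ρ₁)/(ρ₁(1−ρ*)) = 0.96·0.49 / (0.51·0.04) = 23.059.
Smallest integer k = 24.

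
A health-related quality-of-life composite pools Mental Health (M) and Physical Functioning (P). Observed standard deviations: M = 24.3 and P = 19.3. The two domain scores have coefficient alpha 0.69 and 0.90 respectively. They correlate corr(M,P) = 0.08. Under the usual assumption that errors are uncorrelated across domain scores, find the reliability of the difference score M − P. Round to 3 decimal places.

0.752

Var(M−P) = 24.3² + 19.3² − 2·24.3·19.3·0.08 = 962.98 − 75.0384 = 887.942.
Under uncorrelated errors the observed covariances equal the true-score covariances, so only the own-variance terms attenuate.
True-score variance = [24.3²·0.69 + 19.3²·0.90] − 75.0384 = 742.679 − 75.0384 = 667.641.
Reliability = 667.641 / 887.942 = 0.752.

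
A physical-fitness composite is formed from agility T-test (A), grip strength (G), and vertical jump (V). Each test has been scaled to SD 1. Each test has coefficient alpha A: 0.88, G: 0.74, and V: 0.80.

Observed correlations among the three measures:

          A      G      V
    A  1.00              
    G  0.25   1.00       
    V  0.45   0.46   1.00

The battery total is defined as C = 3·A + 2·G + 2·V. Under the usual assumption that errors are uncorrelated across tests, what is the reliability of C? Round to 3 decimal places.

0.900

Var(C) = 3² + 2² + 2² + 2·[6·0.25 + 6·0.45 + 4·0.46] = 17 + 12.08 = 29.08.
Because errors are independent across components, Cov(Tᵢ,Tⱼ) = Cov(Xᵢ,Xⱼ); the off-diagonal part of the true-score variance is the same as above.
True-score variance = [3²·0.88 + 2²·0.74 + 2²·0.80] + 12.08 = 14.08 + 12.08 = 26.16.
Reliability = 26.16 / 29.08 = 0.900.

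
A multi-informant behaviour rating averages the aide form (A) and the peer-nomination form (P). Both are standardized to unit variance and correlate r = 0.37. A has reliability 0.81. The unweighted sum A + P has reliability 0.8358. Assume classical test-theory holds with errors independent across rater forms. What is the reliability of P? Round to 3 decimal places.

Var(A+P) = 2 + 2·0.37 = 2.740.
True-score variance = ρ_A + ρ_P + 2·0.37, so 0.8358 = (0.81 + ρ_P + 0.74) / 2.740.
ρ_P = 0.8358·2.740 − 0.81 − 0.74 = 0.740.

0.740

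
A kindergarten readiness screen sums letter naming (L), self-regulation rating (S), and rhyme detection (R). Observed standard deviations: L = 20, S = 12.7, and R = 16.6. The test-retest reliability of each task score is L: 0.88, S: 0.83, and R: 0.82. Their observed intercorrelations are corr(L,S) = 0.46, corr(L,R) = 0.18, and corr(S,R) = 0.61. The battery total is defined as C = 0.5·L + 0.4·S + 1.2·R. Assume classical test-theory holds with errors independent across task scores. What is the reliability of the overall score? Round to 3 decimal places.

Var(C) = 0.5²·20² + 0.4²·12.7² + 1.2²·16.6² + 2·[0.2·20·12.7·0.46 + 0.6·20·16.6·0.18 + 0.48·12.7·16.6·0.61] = 522.613 + 241.904 = 764.517.
Under uncorrelated errors the observed covariances equal the true-score covariances, so only the own-variance terms attenuate.
True-score variance = [0.5²·20²·0.88 + 0.4²·12.7²·0.83 + 1.2²·16.6²·0.82] + 241.904 = 434.801 + 241.904 = 676.705.
Reliability = 676.705 / 764.517 = 0.885.

0.885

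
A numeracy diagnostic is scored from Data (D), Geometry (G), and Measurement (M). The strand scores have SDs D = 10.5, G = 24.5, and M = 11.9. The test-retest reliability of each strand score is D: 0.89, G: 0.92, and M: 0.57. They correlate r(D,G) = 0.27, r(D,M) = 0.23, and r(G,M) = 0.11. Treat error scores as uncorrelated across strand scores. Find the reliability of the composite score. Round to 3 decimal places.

Var(D+G+M) = 10.5² + 24.5² + 11.9² + 2·[10.5·24.5·0.27 + 10.5·11.9·0.23 + 24.5·11.9·0.11] = 852.11 + 260.533 = 1112.64.
Because errors are independent across components, Cov(Tᵢ,Tⱼ) = Cov(Xᵢ,Xⱼ); the off-diagonal part of the true-score variance is the same as above.
True-score variance = [10.5²·0.89 + 24.5²·0.92 + 11.9²·0.57] + 260.533 = 731.07 + 260.533 = 991.603.
Reliability = 991.603 / 1112.64 = 0.891.

0.891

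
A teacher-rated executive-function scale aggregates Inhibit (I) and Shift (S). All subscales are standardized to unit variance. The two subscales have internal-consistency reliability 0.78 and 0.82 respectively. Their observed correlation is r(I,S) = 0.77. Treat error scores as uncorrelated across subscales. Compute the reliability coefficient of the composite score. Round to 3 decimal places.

Var(I+S) = 2 + 2·[0.77] = 2 + 1.54 = 3.54.
Because errors are independent across components, Cov(Tᵢ,Tⱼ) = Cov(Xᵢ,Xⱼ); the off-diagonal part of the true-score variance is the same as above.
True-score variance = [0.78 + 0.82] + 1.54 = 1.6 + 1.54 = 3.14.
Reliability = 3.14 / 3.54 = 0.887.

0.887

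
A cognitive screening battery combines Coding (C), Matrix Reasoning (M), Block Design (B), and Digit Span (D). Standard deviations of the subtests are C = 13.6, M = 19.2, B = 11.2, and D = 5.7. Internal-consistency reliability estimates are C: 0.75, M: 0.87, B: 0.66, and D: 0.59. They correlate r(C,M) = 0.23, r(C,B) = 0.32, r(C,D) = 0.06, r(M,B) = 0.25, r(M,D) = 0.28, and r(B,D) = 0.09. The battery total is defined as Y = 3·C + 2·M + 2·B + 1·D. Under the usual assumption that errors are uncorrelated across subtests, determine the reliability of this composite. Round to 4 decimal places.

Var(Y) = 3²·13.6² + 2²·19.2² + 2²·11.2² + 5.7² + 2·[6·13.6·19.2·0.23 + 6·13.6·11.2·0.32 + 3·13.6·5.7·0.06 + 4·19.2·11.2·0.25 + 2·19.2·5.7·0.28 + 2·11.2·5.7·0.09] = 3673.45 + 1909.14 = 5582.59.
Under uncorrelated errors the observed covariances equal the true-score covariances, so only the own-variance terms attenuate.
True-score variance = [3²·13.6²·0.75 + 2²·19.2²·0.87 + 2²·11.2²·0.66 + 5.7²·0.59] + 1909.14 = 2881.68 + 1909.14 = 4790.82.
Reliability = 4790.82 / 5582.59 = 0.8582.

0.8582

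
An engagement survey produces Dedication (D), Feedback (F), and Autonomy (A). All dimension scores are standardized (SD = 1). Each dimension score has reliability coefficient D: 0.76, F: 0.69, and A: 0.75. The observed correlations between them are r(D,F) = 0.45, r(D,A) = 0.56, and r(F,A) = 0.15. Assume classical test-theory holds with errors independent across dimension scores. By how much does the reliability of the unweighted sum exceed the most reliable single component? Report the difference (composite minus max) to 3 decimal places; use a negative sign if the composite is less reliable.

0.090

Var(sum) = 3 + 2.32 = 5.32; true-score variance = 2.2 + 2.32 = 4.52; composite reliability = 0.8496.
Max component reliability = 0.7600.
Difference = 0.8496 − 0.7600 = 0.090.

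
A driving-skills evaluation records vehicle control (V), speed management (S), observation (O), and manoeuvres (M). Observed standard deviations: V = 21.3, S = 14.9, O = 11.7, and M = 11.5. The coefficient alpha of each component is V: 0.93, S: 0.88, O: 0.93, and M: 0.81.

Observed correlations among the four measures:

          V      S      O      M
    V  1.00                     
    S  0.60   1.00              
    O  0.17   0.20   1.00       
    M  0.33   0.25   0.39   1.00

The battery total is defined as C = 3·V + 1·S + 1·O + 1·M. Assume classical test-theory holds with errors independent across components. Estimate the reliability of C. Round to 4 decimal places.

0.9483

Var(C) = 3²·21.3² + 14.9² + 11.7² + 11.5² + 2·[3·21.3·14.9·0.60 + 3·21.3·11.7·0.17 + 3·21.3·11.5·0.33 + 14.9·11.7·0.20 + 14.9·11.5·0.25 + 11.7·11.5·0.39] = 4574.36 + 2142.08 = 6716.44.
Because errors are independent across components, Cov(Tᵢ,Tⱼ) = Cov(Xᵢ,Xⱼ); the off-diagonal part of the true-score variance is the same as above.
True-score variance = [3²·21.3²·0.93 + 14.9²·0.88 + 11.7²·0.93 + 11.5²·0.81] + 2142.08 = 4227.18 + 2142.08 = 6369.27.
Reliability = 6369.27 / 6716.44 = 0.9483.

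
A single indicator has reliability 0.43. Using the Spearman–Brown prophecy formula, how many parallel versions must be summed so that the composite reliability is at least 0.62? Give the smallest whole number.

3

k ≥ ρ*(1−ρ₁)/(ρ₁(1−ρ*)) = 0.62·0.57 / (0.43·0.38) = 2.163.
Smallest integer k = 3.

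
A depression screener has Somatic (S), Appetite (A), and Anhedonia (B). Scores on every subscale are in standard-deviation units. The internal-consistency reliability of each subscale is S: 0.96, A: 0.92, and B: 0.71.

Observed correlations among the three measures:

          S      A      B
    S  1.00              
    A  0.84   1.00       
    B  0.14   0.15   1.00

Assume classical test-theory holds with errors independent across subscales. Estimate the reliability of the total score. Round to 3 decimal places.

Var(S+A+B) = 3 + 2·[0.84 + 0.14 + 0.15] = 3 + 2.26 = 5.26.
Under uncorrelated errors the observed covariances equal the true-score covariances, so only the own-variance terms attenuate.
True-score variance = [0.96 + 0.92 + 0.71] + 2.26 = 2.59 + 2.26 = 4.85.
Reliability = 4.85 / 5.26 = 0.922.

0.922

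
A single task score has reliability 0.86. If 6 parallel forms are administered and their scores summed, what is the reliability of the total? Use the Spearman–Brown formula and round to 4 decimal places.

0.9736

ρ_k = kρ / (1 + (k−1)ρ) = 6·0.86 / (1 + 5·0.86) = 5.160 / 5.300 = 0.9736.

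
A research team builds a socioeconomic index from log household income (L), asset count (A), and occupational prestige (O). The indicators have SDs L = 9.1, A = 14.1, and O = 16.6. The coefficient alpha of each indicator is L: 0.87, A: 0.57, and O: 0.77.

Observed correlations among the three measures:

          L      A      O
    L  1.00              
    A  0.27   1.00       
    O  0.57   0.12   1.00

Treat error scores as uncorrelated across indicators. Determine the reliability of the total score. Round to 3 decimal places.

Var(L+A+O) = 9.1² + 14.1² + 16.6² + 2·[9.1·14.1·0.27 + 9.1·16.6·0.57 + 14.1·16.6·0.12] = 557.18 + 297.67 = 854.85.
Under uncorrelated errors the observed covariances equal the true-score covariances, so only the own-variance terms attenuate.
True-score variance = [9.1²·0.87 + 14.1²·0.57 + 16.6²·0.77] + 297.67 = 397.548 + 297.67 = 695.218.
Reliability = 695.218 / 854.85 = 0.813.

0.813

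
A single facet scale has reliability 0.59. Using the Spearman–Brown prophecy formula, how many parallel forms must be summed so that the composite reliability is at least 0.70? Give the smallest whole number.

2

k ≥ ρ*(1−ρ₁)/(ρ₁(1−ρ*)) = 0.70·0.41 / (0.59·0.30) = 1.621.
Smallest integer k = 2.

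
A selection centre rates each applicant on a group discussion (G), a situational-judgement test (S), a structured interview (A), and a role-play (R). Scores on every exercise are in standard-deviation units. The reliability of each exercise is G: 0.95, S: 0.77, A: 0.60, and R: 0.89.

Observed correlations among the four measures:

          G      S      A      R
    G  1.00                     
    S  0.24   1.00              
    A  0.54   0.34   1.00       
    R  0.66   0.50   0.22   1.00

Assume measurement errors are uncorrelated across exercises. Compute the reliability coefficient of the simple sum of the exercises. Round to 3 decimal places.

Var(G+S+A+R) = 4 + 2·[0.24 + 0.54 + 0.66 + 0.34 + 0.50 + 0.22] = 4 + 5 = 9.
Because errors are independent across components, Cov(Tᵢ,Tⱼ) = Cov(Xᵢ,Xⱼ); the off-diagonal part of the true-score variance is the same as above.
True-score variance = [0.95 + 0.77 + 0.60 + 0.89] + 5 = 3.21 + 5 = 8.21.
Reliability = 8.21 / 9 = 0.912.

0.912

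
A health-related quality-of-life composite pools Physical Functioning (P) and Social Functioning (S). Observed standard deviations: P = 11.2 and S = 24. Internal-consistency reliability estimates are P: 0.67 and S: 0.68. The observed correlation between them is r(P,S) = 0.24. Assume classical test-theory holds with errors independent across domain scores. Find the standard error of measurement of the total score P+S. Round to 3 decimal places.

Var(total) = 701.44 + 129.024 = 830.464.
True-score variance = 475.725 + 129.024 = 604.749, so reliability = 0.7282.
Error variance = 830.464 − 604.749 = 225.715; SEM = √225.715 = 15.024.

15.024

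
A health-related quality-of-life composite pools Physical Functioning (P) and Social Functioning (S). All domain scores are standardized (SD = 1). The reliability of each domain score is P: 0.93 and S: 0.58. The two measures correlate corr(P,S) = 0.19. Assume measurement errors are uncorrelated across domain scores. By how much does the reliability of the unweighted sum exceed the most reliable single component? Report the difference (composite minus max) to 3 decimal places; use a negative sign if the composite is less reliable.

Var(sum) = 2 + 0.38 = 2.38; true-score variance = 1.51 + 0.38 = 1.89; composite reliability = 0.7941.
Max component reliability = 0.9300.
Difference = 0.7941 − 0.9300 = -0.136.

-0.136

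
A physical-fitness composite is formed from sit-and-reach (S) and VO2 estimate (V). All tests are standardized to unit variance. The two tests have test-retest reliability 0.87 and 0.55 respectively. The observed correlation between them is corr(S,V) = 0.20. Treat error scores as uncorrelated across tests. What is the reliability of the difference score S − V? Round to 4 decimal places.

0.6375

Var(S−V) = 1 + 1 − 2·0.20 = 2 − 0.4 = 1.6.
Under uncorrelated errors the observed covariances equal the true-score covariances, so only the own-variance terms attenuate.
True-score variance = [0.87 + 0.55] − 0.4 = 1.42 − 0.4 = 1.02.
Reliability = 1.02 / 1.6 = 0.6375.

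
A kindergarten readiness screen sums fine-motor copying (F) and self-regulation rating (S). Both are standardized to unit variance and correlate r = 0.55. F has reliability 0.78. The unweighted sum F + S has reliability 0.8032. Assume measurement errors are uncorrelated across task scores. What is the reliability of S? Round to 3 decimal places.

Var(F+S) = 2 + 2·0.55 = 3.100.
True-score variance = ρ_F + ρ_S + 2·0.55, so 0.8032 = (0.78 + ρ_S + 1.10) / 3.100.
ρ_S = 0.8032·3.100 − 0.78 − 1.10 = 0.610.

0.610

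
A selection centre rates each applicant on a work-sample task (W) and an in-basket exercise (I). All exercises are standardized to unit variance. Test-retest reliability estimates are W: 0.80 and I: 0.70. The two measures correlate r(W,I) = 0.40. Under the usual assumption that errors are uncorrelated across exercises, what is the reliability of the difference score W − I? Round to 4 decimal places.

Var(W−I) = 1 + 1 − 2·0.40 = 2 − 0.8 = 1.2.
With uncorrelated errors the cross-covariances are all true-score covariance, so they carry over unchanged; only the diagonal terms shrink to ρᵢσᵢ².
True-score variance = [0.80 + 0.70] − 0.8 = 1.5 − 0.8 = 0.7.
Reliability = 0.7 / 1.2 = 0.5833.

0.5833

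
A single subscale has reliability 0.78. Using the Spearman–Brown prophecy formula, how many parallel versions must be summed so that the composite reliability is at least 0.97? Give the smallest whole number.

k ≥ ρ*(1−ρ₁)/(ρ₁(1−ρ*)) = 0.97·0.22 / (0.78·0.03) = 9.120.
Smallest integer k = 10.

10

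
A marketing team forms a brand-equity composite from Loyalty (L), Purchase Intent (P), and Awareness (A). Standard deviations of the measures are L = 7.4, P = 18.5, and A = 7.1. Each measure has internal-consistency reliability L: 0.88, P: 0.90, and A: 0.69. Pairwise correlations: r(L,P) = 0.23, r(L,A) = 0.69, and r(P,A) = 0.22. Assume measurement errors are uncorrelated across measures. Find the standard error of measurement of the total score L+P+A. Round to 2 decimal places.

7.51

Var(total) = 447.42 + 193.273 = 640.693.
True-score variance = 390.997 + 193.273 = 584.27, so reliability = 0.9119.
Error variance = 640.693 − 584.27 = 56.4233; SEM = √56.4233 = 7.51.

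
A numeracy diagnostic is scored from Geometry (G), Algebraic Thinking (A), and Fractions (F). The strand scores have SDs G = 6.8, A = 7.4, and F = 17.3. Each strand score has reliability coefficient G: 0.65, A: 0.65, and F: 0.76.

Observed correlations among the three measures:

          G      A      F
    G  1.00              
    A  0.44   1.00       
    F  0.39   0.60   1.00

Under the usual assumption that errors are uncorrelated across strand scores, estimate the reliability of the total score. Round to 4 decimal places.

0.8447

Var(G+A+F) = 6.8² + 7.4² + 17.3² + 2·[6.8·7.4·0.44 + 6.8·17.3·0.39 + 7.4·17.3·0.60] = 400.29 + 289.665 = 689.955.
Because errors are independent across components, Cov(Tᵢ,Tⱼ) = Cov(Xᵢ,Xⱼ); the off-diagonal part of the true-score variance is the same as above.
True-score variance = [6.8²·0.65 + 7.4²·0.65 + 17.3²·0.76] + 289.665 = 293.11 + 289.665 = 582.775.
Reliability = 582.775 / 689.955 = 0.8447.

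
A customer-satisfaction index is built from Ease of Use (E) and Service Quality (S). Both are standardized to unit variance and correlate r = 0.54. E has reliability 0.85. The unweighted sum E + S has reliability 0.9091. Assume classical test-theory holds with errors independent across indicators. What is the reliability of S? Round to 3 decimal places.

Var(E+S) = 2 + 2·0.54 = 3.080.
True-score variance = ρ_E + ρ_S + 2·0.54, so 0.9091 = (0.85 + ρ_S + 1.08) / 3.080.
ρ_S = 0.9091·3.080 − 0.85 − 1.08 = 0.870.

0.870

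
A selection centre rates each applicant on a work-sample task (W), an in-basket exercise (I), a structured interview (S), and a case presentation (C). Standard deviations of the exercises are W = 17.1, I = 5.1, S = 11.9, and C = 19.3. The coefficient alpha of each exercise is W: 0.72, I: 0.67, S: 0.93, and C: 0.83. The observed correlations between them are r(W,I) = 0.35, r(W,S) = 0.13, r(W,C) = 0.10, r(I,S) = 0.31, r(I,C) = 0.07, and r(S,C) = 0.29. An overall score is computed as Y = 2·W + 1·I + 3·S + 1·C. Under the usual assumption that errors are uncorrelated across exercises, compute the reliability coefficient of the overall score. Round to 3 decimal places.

Var(Y) = 2²·17.1² + 5.1² + 3²·11.9² + 19.3² + 2·[2·17.1·5.1·0.35 + 6·17.1·11.9·0.13 + 2·17.1·19.3·0.10 + 3·5.1·11.9·0.31 + 5.1·19.3·0.07 + 3·11.9·19.3·0.29] = 2842.63 + 1097.84 = 3940.47.
Because errors are independent across components, Cov(Tᵢ,Tⱼ) = Cov(Xᵢ,Xⱼ); the off-diagonal part of the true-score variance is the same as above.
True-score variance = [2²·17.1²·0.72 + 5.1²·0.67 + 3²·11.9²·0.93 + 19.3²·0.83] + 1097.84 = 2354.01 + 1097.84 = 3451.85.
Reliability = 3451.85 / 3940.47 = 0.876.

0.876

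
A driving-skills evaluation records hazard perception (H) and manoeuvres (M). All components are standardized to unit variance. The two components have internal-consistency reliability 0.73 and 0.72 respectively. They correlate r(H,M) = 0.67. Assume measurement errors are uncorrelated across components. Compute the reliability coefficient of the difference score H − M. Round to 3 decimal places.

0.167

Var(H−M) = 1 + 1 − 2·0.67 = 2 − 1.34 = 0.66.
Under uncorrelated errors the observed covariances equal the true-score covariances, so only the own-variance terms attenuate.
True-score variance = [0.73 + 0.72] − 1.34 = 1.45 − 1.34 = 0.11.
Reliability = 0.11 / 0.66 = 0.167.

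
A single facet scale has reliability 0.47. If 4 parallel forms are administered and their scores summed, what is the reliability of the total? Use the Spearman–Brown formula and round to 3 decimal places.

ρ_k = kρ / (1 + (k−1)ρ) = 4·0.47 / (1 + 3·0.47) = 1.880 / 2.410 = 0.780.

0.780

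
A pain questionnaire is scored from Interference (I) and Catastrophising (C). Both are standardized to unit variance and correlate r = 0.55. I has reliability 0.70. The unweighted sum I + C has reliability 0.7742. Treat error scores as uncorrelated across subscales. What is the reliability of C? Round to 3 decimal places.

0.600

Var(I+C) = 2 + 2·0.55 = 3.100.
True-score variance = ρ_I + ρ_C + 2·0.55, so 0.7742 = (0.70 + ρ_C + 1.10) / 3.100.
ρ_C = 0.7742·3.100 − 0.70 − 1.10 = 0.600.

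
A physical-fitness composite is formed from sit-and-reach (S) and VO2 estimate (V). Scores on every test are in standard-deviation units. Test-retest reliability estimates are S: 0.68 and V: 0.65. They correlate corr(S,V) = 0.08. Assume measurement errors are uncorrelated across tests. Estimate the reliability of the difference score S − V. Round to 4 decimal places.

0.6359

Var(S−V) = 1 + 1 − 2·0.08 = 2 − 0.16 = 1.84.
Under uncorrelated errors the observed covariances equal the true-score covariances, so only the own-variance terms attenuate.
True-score variance = [0.68 + 0.65] − 0.16 = 1.33 − 0.16 = 1.17.
Reliability = 1.17 / 1.84 = 0.6359.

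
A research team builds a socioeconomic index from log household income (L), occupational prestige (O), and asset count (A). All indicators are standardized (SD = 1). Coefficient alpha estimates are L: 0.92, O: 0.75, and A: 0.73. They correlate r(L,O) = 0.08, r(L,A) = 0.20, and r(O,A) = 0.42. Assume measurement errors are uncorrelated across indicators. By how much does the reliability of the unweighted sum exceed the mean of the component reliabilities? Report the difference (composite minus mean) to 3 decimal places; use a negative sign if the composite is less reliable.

0.064

Var(sum) = 3 + 1.4 = 4.4; true-score variance = 2.4 + 1.4 = 3.8; composite reliability = 0.8636.
Mean component reliability = 0.8000.
Difference = 0.8636 − 0.8000 = 0.064.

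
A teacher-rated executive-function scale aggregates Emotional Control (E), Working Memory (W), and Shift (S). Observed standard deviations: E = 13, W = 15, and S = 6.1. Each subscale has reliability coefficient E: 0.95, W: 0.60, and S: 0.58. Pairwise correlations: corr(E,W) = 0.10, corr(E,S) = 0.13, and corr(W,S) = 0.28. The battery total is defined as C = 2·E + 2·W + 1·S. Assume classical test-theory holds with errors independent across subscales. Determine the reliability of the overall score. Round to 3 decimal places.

Var(C) = 2²·13² + 2²·15² + 6.1² + 2·[4·13·15·0.10 + 2·13·6.1·0.13 + 2·15·6.1·0.28] = 1613.21 + 299.716 = 1912.93.
With uncorrelated errors the cross-covariances are all true-score covariance, so they carry over unchanged; only the diagonal terms shrink to ρᵢσᵢ².
True-score variance = [2²·13²·0.95 + 2²·15²·0.60 + 6.1²·0.58] + 299.716 = 1203.78 + 299.716 = 1503.5.
Reliability = 1503.5 / 1912.93 = 0.786.

0.786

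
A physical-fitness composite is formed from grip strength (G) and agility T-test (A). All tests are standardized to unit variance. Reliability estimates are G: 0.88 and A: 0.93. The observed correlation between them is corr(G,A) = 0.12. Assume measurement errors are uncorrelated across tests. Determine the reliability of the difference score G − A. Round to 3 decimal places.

0.892

Var(G−A) = 1 + 1 − 2·0.12 = 2 − 0.24 = 1.76.
Under uncorrelated errors the observed covariances equal the true-score covariances, so only the own-variance terms attenuate.
True-score variance = [0.88 + 0.93] − 0.24 = 1.81 − 0.24 = 1.57.
Reliability = 1.57 / 1.76 = 0.892.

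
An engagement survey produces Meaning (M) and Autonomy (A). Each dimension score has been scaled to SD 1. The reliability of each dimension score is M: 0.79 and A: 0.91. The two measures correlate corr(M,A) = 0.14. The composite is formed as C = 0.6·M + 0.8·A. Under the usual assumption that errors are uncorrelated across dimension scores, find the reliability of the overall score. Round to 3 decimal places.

Var(C) = 0.6² + 0.8² + 2·[0.48·0.14] = 1 + 0.1344 = 1.1344.
With uncorrelated errors the cross-covariances are all true-score covariance, so they carry over unchanged; only the diagonal terms shrink to ρᵢσᵢ².
True-score variance = [0.6²·0.79 + 0.8²·0.91] + 0.1344 = 0.8668 + 0.1344 = 1.0012.
Reliability = 1.0012 / 1.1344 = 0.883.

0.883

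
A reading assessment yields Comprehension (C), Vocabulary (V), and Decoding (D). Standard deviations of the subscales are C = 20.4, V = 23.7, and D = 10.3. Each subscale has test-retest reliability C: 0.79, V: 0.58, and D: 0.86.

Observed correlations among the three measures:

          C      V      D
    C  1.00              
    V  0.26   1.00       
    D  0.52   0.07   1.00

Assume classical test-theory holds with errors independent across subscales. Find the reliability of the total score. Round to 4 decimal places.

Var(C+V+D) = 20.4² + 23.7² + 10.3² + 2·[20.4·23.7·0.26 + 20.4·10.3·0.52 + 23.7·10.3·0.07] = 1083.94 + 504.11 = 1588.05.
Because errors are independent across components, Cov(Tᵢ,Tⱼ) = Cov(Xᵢ,Xⱼ); the off-diagonal part of the true-score variance is the same as above.
True-score variance = [20.4²·0.79 + 23.7²·0.58 + 10.3²·0.86] + 504.11 = 745.784 + 504.11 = 1249.89.
Reliability = 1249.89 / 1588.05 = 0.7871.

0.7871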